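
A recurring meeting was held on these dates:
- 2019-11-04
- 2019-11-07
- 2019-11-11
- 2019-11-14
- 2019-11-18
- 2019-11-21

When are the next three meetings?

Every event lands on a Monday or Thursday (gaps cycle 3, 4, 3, 4, 3).
So the schedule is: every Monday and Thursday.
The following Monday is 2019-11-25.
Next Thursday: 2019-11-28.
Next Monday: 2019-12-02.

2019-11-25, 2019-11-28, 2019-12-02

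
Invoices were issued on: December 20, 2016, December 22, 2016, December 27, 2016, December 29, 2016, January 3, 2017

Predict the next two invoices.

Every event lands on a Tuesday or Thursday (gaps cycle 2, 5, 2, 5).
So the schedule is: every Tuesday and Thursday.
Next Thursday: January 5, 2017.
Next Tuesday: January 10, 2017.

January 5, 2017; January 10, 2017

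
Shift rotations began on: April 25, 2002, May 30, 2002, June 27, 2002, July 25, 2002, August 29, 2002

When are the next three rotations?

These are Thursdays with 35, 28, 28, 35-day gaps.
Each is the final Thursday of its month — May 30, 2002 is past the 28th, so '4th Thursday' doesn't fit.
Last Thursday of September 2002: September 26, 2002.
Last Thursday of October 2002: October 31, 2002.
Last Thursday of November 2002: November 28, 2002.

September 26, 2002; October 31, 2002; November 28, 2002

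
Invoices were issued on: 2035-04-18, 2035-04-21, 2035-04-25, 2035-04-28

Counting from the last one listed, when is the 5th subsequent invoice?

2035-05-16

Every event lands on a Wednesday or Saturday (gaps cycle 3, 4, 3).
So the schedule is: every Wednesday and Saturday.
Next Wednesday: 2035-05-02.
Next Saturday: 2035-05-05.
Next Wednesday: 2035-05-09.
The following Saturday is 2035-05-12.
The following Wednesday is 2035-05-16.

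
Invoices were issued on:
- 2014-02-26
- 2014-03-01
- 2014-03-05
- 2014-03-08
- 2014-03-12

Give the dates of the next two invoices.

Gaps: 3, 4, 3, 4 days — not constant, but cyclic with period 2.
The events fall on every Wednesday and Saturday.
The following Saturday is 2014-03-15.
Next Wednesday: 2014-03-19.

2014-03-15, 2014-03-19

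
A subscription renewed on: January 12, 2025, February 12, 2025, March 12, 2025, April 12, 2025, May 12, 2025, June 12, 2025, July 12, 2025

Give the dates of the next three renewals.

Each date is the 12th; the gaps (31, 28, 31, 30, 31, 30) track the month lengths.
The rule is the 12th of each month.
Next: August 2025 → August 12, 2025.
Next: September 2025 → September 12, 2025.
October 2025: October 12, 2025.

August 12, 2025; September 12, 2025; October 12, 2025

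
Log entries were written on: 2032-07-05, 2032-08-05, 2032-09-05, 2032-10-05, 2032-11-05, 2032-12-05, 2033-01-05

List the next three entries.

Gaps: 31, 31, 30, 31, 30, 31 days — not constant. Every event is on the 5th of the month.
Pattern: the 5th of each month.
Next: February 2033 → 2033-02-05.
Next: March 2033 → 2033-03-05.
April 2033: 2033-04-05.

2033-02-05, 2033-03-05, 2033-04-05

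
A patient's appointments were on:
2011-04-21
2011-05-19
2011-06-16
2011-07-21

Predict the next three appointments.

Gaps: 28, 28, 35 days — a mix of 28 and 35. Every date is a Thursday.
Each is the 3rd Thursday of its month.
3rd Thursday of August 2011: 2011-08-18.
3rd Thursday of September 2011: 2011-09-15.
3rd Thursday of October 2011: 2011-10-20.

2011-08-18, 2011-09-15, 2011-10-20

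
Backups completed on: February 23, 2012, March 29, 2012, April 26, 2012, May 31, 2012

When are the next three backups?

June 28, 2012; July 26, 2012; August 30, 2012

Every date is a Thursday; gaps 35, 28, 35 days.
Each is the last Thursday of its month (at least one falls on the 29th or later, ruling out '4th Thursday').
June 2012 ends with Thursday June 28, 2012.
July 2012 ends with Thursday July 26, 2012.
Last Thursday of August 2012: August 30, 2012.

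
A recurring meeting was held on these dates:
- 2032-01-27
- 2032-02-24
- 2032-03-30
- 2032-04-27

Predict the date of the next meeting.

2032-05-25

All Tuesdays; the gaps (28, 35, 28) vary with month length.
This is the last Tuesday of each month.
Last Tuesday of May 2032: 2032-05-25.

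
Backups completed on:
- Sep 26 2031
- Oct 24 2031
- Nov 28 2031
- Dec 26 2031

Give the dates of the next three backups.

Jan 23 2032, Feb 27 2032, Mar 26 2032

Gaps: 28, 35, 28 days — a mix of 28 and 35. Every date is a Friday.
Each is the 4th Friday of its month.
4th Friday of January 2032: Jan 23 2032.
4th Friday of February 2032: Feb 27 2032.
4th Friday of March 2032: Mar 26 2032.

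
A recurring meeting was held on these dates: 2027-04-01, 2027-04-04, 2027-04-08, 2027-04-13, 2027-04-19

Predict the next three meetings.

2027-04-26, 2027-05-04, 2027-05-13

The spacing grows by 1 each time: 3, 4, 5, 6 days.
Next gap: 7 days. 2027-04-19 + 7 days = 2027-04-26.
Next gap: 8 days. 2027-04-26 + 8 days = 2027-05-04.
Next gap: 9 days. 2027-05-04 + 9 days = 2027-05-13.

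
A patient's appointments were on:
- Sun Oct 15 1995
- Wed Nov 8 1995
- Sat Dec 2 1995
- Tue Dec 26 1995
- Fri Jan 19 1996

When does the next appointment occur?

Every event comes 24 days after the last (24, 24, 24, 24).
Fri Jan 19 1996 + 24 days = Mon Feb 12 1996.

Mon Feb 12 1996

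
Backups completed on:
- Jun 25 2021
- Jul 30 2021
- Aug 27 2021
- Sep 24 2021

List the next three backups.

Oct 29 2021, Nov 26 2021, Dec 31 2021

All Fridays; the gaps (35, 28, 28) vary with month length.
This is the last Friday of each month.
October 2021 ends with Friday Oct 29 2021.
Last Friday of November 2021: Nov 26 2021.
December 2021 ends with Friday Dec 31 2021.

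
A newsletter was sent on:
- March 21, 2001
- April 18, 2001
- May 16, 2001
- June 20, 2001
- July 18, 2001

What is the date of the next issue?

August 15, 2001

These are Wednesdays at 28- or 35-day spacing (28, 28, 35, 28).
The pattern: 3rd Wednesday of the month.
August 2001 — 3rd Wednesday is August 15, 2001.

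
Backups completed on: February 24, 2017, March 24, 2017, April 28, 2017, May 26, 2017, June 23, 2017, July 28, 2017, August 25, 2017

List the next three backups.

All dates are Fridays, 28, 35, 28, 28, 35, 28 days apart.
Specifically, the 4th Friday of each month.
4th Friday of September 2017: September 22, 2017.
4th Friday of October 2017: October 27, 2017.
November 2017 — 4th Friday is November 24, 2017.

September 22, 2017; October 27, 2017; November 24, 2017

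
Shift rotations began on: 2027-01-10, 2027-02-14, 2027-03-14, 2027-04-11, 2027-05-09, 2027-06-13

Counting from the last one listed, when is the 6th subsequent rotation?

2027-12-12

All dates are Sundays, 35, 28, 28, 28, 35 days apart.
Specifically, the 2nd Sunday of each month.
July 2027 — 2nd Sunday is 2027-07-11.
2nd Sunday of August 2027: 2027-08-08.
2nd Sunday of September 2027: 2027-09-12.
October 2027 — 2nd Sunday is 2027-10-10.
November 2027 — 2nd Sunday is 2027-11-14.
2nd Sunday of December 2027: 2027-12-12.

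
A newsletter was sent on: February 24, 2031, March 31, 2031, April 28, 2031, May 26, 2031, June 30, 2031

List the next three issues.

July 28, 2031; August 25, 2031; September 29, 2031

All Mondays; the gaps (35, 28, 28, 35) vary with month length.
This is the last Monday of each month.
July 2031 ends with Monday July 28, 2031.
Last Monday of August 2031: August 25, 2031.
Last Monday of September 2031: September 29, 2031.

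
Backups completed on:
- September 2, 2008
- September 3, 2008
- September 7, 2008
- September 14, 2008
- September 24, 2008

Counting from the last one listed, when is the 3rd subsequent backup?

November 11, 2008

Intervals are 1, 4, 7, 10 days — an arithmetic progression with common difference 3.
Next gap: 13 days. September 24, 2008 + 13 days = October 7, 2008.
Next gap: 16 days. October 7, 2008 + 16 days = October 23, 2008.
Next gap: 19 days. October 23, 2008 + 19 days = November 11, 2008.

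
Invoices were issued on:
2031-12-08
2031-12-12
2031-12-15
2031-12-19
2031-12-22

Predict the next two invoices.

Gaps: 4, 3, 4, 3 days — not constant, but cyclic with period 2.
The events fall on every Monday and Friday.
Next Friday: 2031-12-26.
The following Monday is 2031-12-29.

2031-12-26, 2031-12-29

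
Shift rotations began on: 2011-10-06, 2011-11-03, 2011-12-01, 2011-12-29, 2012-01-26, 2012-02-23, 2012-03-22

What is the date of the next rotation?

2012-04-19

The spacing is 28, 28, 28, 28, 28, 28 days — always 28 days.
2012-03-22 + 28 days = 2012-04-19.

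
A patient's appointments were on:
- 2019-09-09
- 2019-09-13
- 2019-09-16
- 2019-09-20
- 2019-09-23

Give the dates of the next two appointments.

Every event lands on a Monday or Friday (gaps cycle 4, 3, 4, 3).
So the schedule is: every Monday and Friday.
Next Friday: 2019-09-27.
The following Monday is 2019-09-30.

2019-09-27, 2019-09-30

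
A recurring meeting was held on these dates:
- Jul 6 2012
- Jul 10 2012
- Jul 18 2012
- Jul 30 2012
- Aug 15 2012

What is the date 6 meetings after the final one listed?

The spacing grows by 4 each time: 4, 8, 12, 16 days.
Next gap: 20 days. Aug 15 2012 + 20 days = Sep 4 2012.
Next gap: 24 days. Sep 4 2012 + 24 days = Sep 28 2012.
Next gap: 28 days. Sep 28 2012 + 28 days = Oct 26 2012.
Next gap: 32 days. Oct 26 2012 + 32 days = Nov 27 2012.
Next gap: 36 days. Nov 27 2012 + 36 days = Jan 2 2013.
Next gap: 40 days. Jan 2 2013 + 40 days = Feb 11 2013.

Feb 11 2013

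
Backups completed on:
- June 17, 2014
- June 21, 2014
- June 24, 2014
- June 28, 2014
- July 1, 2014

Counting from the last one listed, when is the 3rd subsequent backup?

July 12, 2014

Every event lands on a Tuesday or Saturday (gaps cycle 4, 3, 4, 3).
So the schedule is: every Tuesday and Saturday.
Next Saturday: July 5, 2014.
Next Tuesday: July 8, 2014.
The following Saturday is July 12, 2014.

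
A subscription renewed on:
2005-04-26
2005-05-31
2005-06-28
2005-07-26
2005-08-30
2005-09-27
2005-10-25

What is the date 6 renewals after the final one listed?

2006-04-25

These are Tuesdays with 35, 28, 28, 35, 28, 28-day gaps.
Each is the final Tuesday of its month — 2005-05-31 is past the 28th, so '4th Tuesday' doesn't fit.
November 2005 ends with Tuesday 2005-11-29.
December 2005 ends with Tuesday 2005-12-27.
January 2006 ends with Tuesday 2006-01-31.
February 2006 ends with Tuesday 2006-02-28.
March 2006 ends with Tuesday 2006-03-28.
April 2006 ends with Tuesday 2006-04-25.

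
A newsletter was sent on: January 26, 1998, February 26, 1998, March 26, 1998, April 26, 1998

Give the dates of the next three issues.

Gaps: 31, 28, 31 days — not constant. Every event is on the 26th of the month.
Pattern: the 26th of each month.
May 1998: May 26, 1998.
Next: June 1998 → June 26, 1998.
Next: July 1998 → July 26, 1998.

May 26, 1998; June 26, 1998; July 26, 1998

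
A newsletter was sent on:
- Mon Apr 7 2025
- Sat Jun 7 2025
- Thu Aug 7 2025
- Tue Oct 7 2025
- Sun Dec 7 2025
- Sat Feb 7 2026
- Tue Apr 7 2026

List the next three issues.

Each date is the 7th; the gaps (61, 61, 61, 61, 62, 59) track the month lengths.
The rule is the 7th of every 2 months.
June 2026: Sun Jun 7 2026.
August 2026: Fri Aug 7 2026.
Next: October 2026 → Wed Oct 7 2026.

Sun Jun 7 2026, Fri Aug 7 2026, Wed Oct 7 2026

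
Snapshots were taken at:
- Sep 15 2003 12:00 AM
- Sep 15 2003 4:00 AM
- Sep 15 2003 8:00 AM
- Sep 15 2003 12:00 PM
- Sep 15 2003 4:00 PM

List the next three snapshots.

The interval is a steady 4 hours (4, 4, 4, 4).
Sep 15 2003 4:00 PM + 4 h = Sep 15 2003 8:00 PM.
Sep 15 2003 8:00 PM + 4 h = Sep 16 2003 12:00 AM.
Sep 16 2003 12:00 AM + 4 h = Sep 16 2003 4:00 AM.

Sep 15 2003 8:00 PM, Sep 16 2003 12:00 AM, Sep 16 2003 4:00 AM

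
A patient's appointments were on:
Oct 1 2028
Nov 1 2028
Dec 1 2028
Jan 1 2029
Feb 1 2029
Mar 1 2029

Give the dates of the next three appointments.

Apr 1 2029, May 1 2029, Jun 1 2029

Gaps: 31, 30, 31, 31, 28 days — not constant. Every event is on the 1st of the month.
Pattern: the 1st of each month.
April 2029: Apr 1 2029.
Next: May 2029 → May 1 2029.
Next: June 2029 → Jun 1 2029.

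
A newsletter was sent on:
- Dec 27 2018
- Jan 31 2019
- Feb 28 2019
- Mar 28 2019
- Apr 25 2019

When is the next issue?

May 30 2019

These are Thursdays with 35, 28, 28, 28-day gaps.
Each is the final Thursday of its month — Jan 31 2019 is past the 28th, so '4th Thursday' doesn't fit.
May 2019 ends with Thursday May 30 2019.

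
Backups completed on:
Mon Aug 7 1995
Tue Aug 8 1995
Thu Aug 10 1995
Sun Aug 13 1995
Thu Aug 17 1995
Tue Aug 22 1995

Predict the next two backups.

Mon Aug 28 1995, Mon Sep 4 1995

Intervals are 1, 2, 3, 4, 5 days — an arithmetic progression with common difference 1.
Next gap: 6 days. Tue Aug 22 1995 + 6 days = Mon Aug 28 1995.
Next gap: 7 days. Mon Aug 28 1995 + 7 days = Mon Sep 4 1995.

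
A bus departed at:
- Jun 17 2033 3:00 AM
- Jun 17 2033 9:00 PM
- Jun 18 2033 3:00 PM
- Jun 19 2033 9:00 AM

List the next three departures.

Spacing: 18, 18, 18 h — constant 18 h.
Jun 19 2033 9:00 AM + 18 h = Jun 20 2033 3:00 AM.
Jun 20 2033 3:00 AM + 18 h = Jun 20 2033 9:00 PM.
Jun 20 2033 9:00 PM + 18 h = Jun 21 2033 3:00 PM.

Jun 20 2033 3:00 AM, Jun 20 2033 9:00 PM, Jun 21 2033 3:00 PM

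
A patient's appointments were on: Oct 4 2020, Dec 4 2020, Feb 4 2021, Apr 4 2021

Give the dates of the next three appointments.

Each date is the 4th; the gaps (61, 62, 59) track the month lengths.
The rule is the 4th of every 2 months.
June 2021: Jun 4 2021.
August 2021: Aug 4 2021.
Next: October 2021 → Oct 4 2021.

Jun 4 2021, Aug 4 2021, Oct 4 2021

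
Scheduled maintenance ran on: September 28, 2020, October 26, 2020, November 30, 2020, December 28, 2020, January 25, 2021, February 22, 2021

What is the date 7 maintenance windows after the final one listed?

These are Mondays with 28, 35, 28, 28, 28-day gaps.
Each is the final Monday of its month — November 30, 2020 is past the 28th, so '4th Monday' doesn't fit.
March 2021 ends with Monday March 29, 2021.
April 2021 ends with Monday April 26, 2021.
Last Monday of May 2021: May 31, 2021.
Last Monday of June 2021: June 28, 2021.
July 2021 ends with Monday July 26, 2021.
Last Monday of August 2021: August 30, 2021.
September 2021 ends with Monday September 27, 2021.

September 27, 2021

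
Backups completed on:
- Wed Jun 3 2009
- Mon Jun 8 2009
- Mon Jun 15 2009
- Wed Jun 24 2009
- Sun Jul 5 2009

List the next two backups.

Sat Jul 18 2009, Sun Aug 2 2009

Gaps: 5, 7, 9, 11 days — each gap is 2 larger than the previous one.
Next gap: 13 days. Sun Jul 5 2009 + 13 days = Sat Jul 18 2009.
Next gap: 15 days. Sat Jul 18 2009 + 15 days = Sun Aug 2 2009.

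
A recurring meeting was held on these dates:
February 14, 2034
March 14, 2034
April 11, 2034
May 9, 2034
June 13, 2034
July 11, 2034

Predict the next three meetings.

August 8, 2034; September 12, 2034; October 10, 2034

Gaps: 28, 28, 28, 35, 28 days — a mix of 28 and 35. Every date is a Tuesday.
Each is the 2nd Tuesday of its month.
August 2034 — 2nd Tuesday is August 8, 2034.
September 2034 — 2nd Tuesday is September 12, 2034.
October 2034 — 2nd Tuesday is October 10, 2034.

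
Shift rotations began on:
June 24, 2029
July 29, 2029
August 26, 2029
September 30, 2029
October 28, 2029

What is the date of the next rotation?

November 25, 2029

These are Sundays with 35, 28, 35, 28-day gaps.
Each is the final Sunday of its month — July 29, 2029 is past the 28th, so '4th Sunday' doesn't fit.
November 2029 ends with Sunday November 25, 2029.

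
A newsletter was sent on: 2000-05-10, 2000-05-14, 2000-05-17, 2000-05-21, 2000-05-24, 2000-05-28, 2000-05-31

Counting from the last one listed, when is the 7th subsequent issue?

Gaps: 4, 3, 4, 3, 4, 3 days — not constant, but cyclic with period 2.
The events fall on every Wednesday and Sunday.
Next Sunday: 2000-06-04.
The following Wednesday is 2000-06-07.
Next Sunday: 2000-06-11.
The following Wednesday is 2000-06-14.
Next Sunday: 2000-06-18.
The following Wednesday is 2000-06-21.
The following Sunday is 2000-06-25.

2000-06-25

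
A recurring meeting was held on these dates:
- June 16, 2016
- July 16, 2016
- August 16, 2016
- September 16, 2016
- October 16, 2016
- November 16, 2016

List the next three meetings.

The day-of-month is always 16 (30, 31, 31, 30, 31 days between events).
So this recurs on the 16th of each month.
Next: December 2016 → December 16, 2016.
January 2017: January 16, 2017.
February 2017: February 16, 2017.

December 16, 2016; January 16, 2017; February 16, 2017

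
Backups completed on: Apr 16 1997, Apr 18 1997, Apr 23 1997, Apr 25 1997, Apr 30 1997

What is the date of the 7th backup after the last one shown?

Every event lands on a Wednesday or Friday (gaps cycle 2, 5, 2, 5).
So the schedule is: every Wednesday and Friday.
Next Friday: May 2 1997.
Next Wednesday: May 7 1997.
Next Friday: May 9 1997.
The following Wednesday is May 14 1997.
The following Friday is May 16 1997.
Next Wednesday: May 21 1997.
Next Friday: May 23 1997.

May 23 1997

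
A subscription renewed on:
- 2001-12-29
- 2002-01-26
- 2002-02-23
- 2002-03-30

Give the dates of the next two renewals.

All Saturdays; the gaps (28, 28, 35) vary with month length.
This is the last Saturday of each month.
April 2002 ends with Saturday 2002-04-27.
May 2002 ends with Saturday 2002-05-25.

2002-04-27, 2002-05-25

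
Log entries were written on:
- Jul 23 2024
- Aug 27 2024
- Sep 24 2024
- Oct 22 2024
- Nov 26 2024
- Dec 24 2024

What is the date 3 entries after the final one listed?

All dates are Tuesdays, 35, 28, 28, 35, 28 days apart.
Specifically, the 4th Tuesday of each month.
4th Tuesday of January 2025: Jan 28 2025.
February 2025 — 4th Tuesday is Feb 25 2025.
March 2025 — 4th Tuesday is Mar 25 2025.

Mar 25 2025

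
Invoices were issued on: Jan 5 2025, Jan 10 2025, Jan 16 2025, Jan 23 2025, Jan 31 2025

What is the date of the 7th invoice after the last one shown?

Apr 25 2025

Intervals are 5, 6, 7, 8 days — an arithmetic progression with common difference 1.
Next gap: 9 days. Jan 31 2025 + 9 days = Feb 9 2025.
Next gap: 10 days. Feb 9 2025 + 10 days = Feb 19 2025.
Next gap: 11 days. Feb 19 2025 + 11 days = Mar 2 2025.
Next gap: 12 days. Mar 2 2025 + 12 days = Mar 14 2025.
Next gap: 13 days. Mar 14 2025 + 13 days = Mar 27 2025.
Next gap: 14 days. Mar 27 2025 + 14 days = Apr 10 2025.
Next gap: 15 days. Apr 10 2025 + 15 days = Apr 25 2025.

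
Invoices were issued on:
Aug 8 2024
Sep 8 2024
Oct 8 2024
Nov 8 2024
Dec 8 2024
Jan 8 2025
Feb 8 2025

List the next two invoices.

Mar 8 2025, Apr 8 2025

The day-of-month is always 8 (31, 30, 31, 30, 31, 31 days between events).
So this recurs on the 8th of each month.
March 2025: Mar 8 2025.
Next: April 2025 → Apr 8 2025.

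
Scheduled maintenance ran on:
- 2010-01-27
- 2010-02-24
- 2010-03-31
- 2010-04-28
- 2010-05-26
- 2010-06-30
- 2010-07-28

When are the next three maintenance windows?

2010-08-25, 2010-09-29, 2010-10-27

These are Wednesdays with 28, 35, 28, 28, 35, 28-day gaps.
Each is the final Wednesday of its month — 2010-03-31 is past the 28th, so '4th Wednesday' doesn't fit.
Last Wednesday of August 2010: 2010-08-25.
Last Wednesday of September 2010: 2010-09-29.
Last Wednesday of October 2010: 2010-10-27.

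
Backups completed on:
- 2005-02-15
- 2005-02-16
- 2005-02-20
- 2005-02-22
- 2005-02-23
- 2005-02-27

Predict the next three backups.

Every event lands on a Tuesday or Wednesday or Sunday (gaps cycle 1, 4, 2, 1, 4).
So the schedule is: every Tuesday, Wednesday and Sunday.
Next Tuesday: 2005-03-01.
The following Wednesday is 2005-03-02.
Next Sunday: 2005-03-06.

2005-03-01, 2005-03-02, 2005-03-06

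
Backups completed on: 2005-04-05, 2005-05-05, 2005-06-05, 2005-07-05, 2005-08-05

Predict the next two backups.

2005-09-05, 2005-10-05

Gaps: 30, 31, 30, 31 days — not constant. Every event is on the 5th of the month.
Pattern: the 5th of each month.
Next: September 2005 → 2005-09-05.
October 2005: 2005-10-05.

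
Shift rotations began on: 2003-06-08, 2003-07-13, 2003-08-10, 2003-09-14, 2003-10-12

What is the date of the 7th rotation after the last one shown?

Gaps: 35, 28, 35, 28 days — a mix of 28 and 35. Every date is a Sunday.
Each is the 2nd Sunday of its month.
November 2003 — 2nd Sunday is 2003-11-09.
2nd Sunday of December 2003: 2003-12-14.
2nd Sunday of January 2004: 2004-01-11.
2nd Sunday of February 2004: 2004-02-08.
2nd Sunday of March 2004: 2004-03-14.
2nd Sunday of April 2004: 2004-04-11.
May 2004 — 2nd Sunday is 2004-05-09.

2004-05-09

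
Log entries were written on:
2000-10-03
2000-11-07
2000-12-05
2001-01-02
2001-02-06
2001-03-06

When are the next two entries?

These are Tuesdays at 28- or 35-day spacing (35, 28, 28, 35, 28).
The pattern: 1st Tuesday of the month.
1st Tuesday of April 2001: 2001-04-03.
1st Tuesday of May 2001: 2001-05-01.

2001-04-03, 2001-05-01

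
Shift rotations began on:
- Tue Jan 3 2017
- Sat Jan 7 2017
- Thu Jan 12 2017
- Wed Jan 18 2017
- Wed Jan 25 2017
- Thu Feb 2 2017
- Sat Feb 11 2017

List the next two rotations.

Gaps: 4, 5, 6, 7, 8, 9 days — each gap is 1 larger than the previous one.
Next gap: 10 days. Sat Feb 11 2017 + 10 days = Tue Feb 21 2017.
Next gap: 11 days. Tue Feb 21 2017 + 11 days = Sat Mar 4 2017.

Tue Feb 21 2017, Sat Mar 4 2017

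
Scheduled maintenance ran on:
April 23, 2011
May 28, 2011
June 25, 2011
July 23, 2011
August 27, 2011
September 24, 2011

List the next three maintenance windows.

October 22, 2011; November 26, 2011; December 24, 2011

Gaps: 35, 28, 28, 35, 28 days — a mix of 28 and 35. Every date is a Saturday.
Each is the 4th Saturday of its month.
October 2011 — 4th Saturday is October 22, 2011.
November 2011 — 4th Saturday is November 26, 2011.
December 2011 — 4th Saturday is December 24, 2011.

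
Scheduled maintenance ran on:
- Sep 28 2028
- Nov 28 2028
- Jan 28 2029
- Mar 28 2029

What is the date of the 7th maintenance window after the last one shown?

May 28 2030

The day-of-month is always 28 (61, 61, 59 days between events).
So this recurs on the 28th of every 2 months.
Next: May 2029 → May 28 2029.
Next: July 2029 → Jul 28 2029.
September 2029: Sep 28 2029.
Next: November 2029 → Nov 28 2029.
Next: January 2030 → Jan 28 2030.
March 2030: Mar 28 2030.
May 2030: May 28 2030.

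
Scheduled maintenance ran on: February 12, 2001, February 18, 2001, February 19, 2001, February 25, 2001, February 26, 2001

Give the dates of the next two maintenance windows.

March 4, 2001; March 5, 2001

Every event lands on a Monday or Sunday (gaps cycle 6, 1, 6, 1).
So the schedule is: every Monday and Sunday.
Next Sunday: March 4, 2001.
The following Monday is March 5, 2001.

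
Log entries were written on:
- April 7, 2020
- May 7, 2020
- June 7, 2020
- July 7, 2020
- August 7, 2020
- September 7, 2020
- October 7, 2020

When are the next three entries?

November 7, 2020; December 7, 2020; January 7, 2021

Each date is the 7th; the gaps (30, 31, 30, 31, 31, 30) track the month lengths.
The rule is the 7th of each month.
November 2020: November 7, 2020.
December 2020: December 7, 2020.
Next: January 2021 → January 7, 2021.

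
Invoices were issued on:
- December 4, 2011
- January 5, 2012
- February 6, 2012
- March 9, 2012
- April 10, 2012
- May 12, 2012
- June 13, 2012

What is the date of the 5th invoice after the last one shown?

Gaps between consecutive events: 32, 32, 32, 32, 32, 32 days — a constant 32-day interval.
June 13, 2012 + 32 days = July 15, 2012.
July 15, 2012 + 32 days = August 16, 2012.
August 16, 2012 + 32 days = September 17, 2012.
September 17, 2012 + 32 days = October 19, 2012.
October 19, 2012 + 32 days = November 20, 2012.

November 20, 2012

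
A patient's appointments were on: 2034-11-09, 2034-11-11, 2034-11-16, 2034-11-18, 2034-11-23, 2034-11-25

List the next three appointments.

The gap pattern 2, 5, 2, 5, 2 repeats every 2 events.
These are the Thursdays and Saturdays of each week.
Next Thursday: 2034-11-30.
The following Saturday is 2034-12-02.
Next Thursday: 2034-12-07.

2034-11-30, 2034-12-02, 2034-12-07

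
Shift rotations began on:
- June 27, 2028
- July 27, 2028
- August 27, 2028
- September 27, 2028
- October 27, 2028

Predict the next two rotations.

The day-of-month is always 27 (30, 31, 31, 30 days between events).
So this recurs on the 27th of each month.
Next: November 2028 → November 27, 2028.
December 2028: December 27, 2028.

November 27, 2028; December 27, 2028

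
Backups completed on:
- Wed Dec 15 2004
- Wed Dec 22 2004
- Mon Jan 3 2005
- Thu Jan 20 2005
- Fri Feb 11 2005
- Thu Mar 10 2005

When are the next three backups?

Gaps: 7, 12, 17, 22, 27 days — each gap is 5 larger than the previous one.
Next gap: 32 days. Thu Mar 10 2005 + 32 days = Mon Apr 11 2005.
Next gap: 37 days. Mon Apr 11 2005 + 37 days = Wed May 18 2005.
Next gap: 42 days. Wed May 18 2005 + 42 days = Wed Jun 29 2005.

Mon Apr 11 2005, Wed May 18 2005, Wed Jun 29 2005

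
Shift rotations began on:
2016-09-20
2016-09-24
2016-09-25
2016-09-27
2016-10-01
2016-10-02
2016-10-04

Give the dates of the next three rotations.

2016-10-08, 2016-10-09, 2016-10-11

Gaps: 4, 1, 2, 4, 1, 2 days — not constant, but cyclic with period 3.
The events fall on every Tuesday, Saturday and Sunday.
The following Saturday is 2016-10-08.
The following Sunday is 2016-10-09.
Next Tuesday: 2016-10-11.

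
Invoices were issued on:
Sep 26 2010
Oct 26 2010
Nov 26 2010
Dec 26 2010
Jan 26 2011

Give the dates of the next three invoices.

Feb 26 2011, Mar 26 2011, Apr 26 2011

The day-of-month is always 26 (30, 31, 30, 31 days between events).
So this recurs on the 26th of each month.
Next: February 2011 → Feb 26 2011.
March 2011: Mar 26 2011.
Next: April 2011 → Apr 26 2011.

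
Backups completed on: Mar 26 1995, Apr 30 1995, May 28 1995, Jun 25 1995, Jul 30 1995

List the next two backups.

All Sundays; the gaps (35, 28, 28, 35) vary with month length.
This is the last Sunday of each month.
Last Sunday of August 1995: Aug 27 1995.
September 1995 ends with Sunday Sep 24 1995.

Aug 27 1995, Sep 24 1995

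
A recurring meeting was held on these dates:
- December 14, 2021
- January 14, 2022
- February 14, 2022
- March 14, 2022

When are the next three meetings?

Each date is the 14th; the gaps (31, 31, 28) track the month lengths.
The rule is the 14th of each month.
Next: April 2022 → April 14, 2022.
Next: May 2022 → May 14, 2022.
June 2022: June 14, 2022.

April 14, 2022; May 14, 2022; June 14, 2022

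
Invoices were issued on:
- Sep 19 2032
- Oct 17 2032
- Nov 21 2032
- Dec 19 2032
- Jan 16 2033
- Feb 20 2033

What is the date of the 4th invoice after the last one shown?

Jun 19 2033

Gaps: 28, 35, 28, 28, 35 days — a mix of 28 and 35. Every date is a Sunday.
Each is the 3rd Sunday of its month.
3rd Sunday of March 2033: Mar 20 2033.
April 2033 — 3rd Sunday is Apr 17 2033.
May 2033 — 3rd Sunday is May 15 2033.
3rd Sunday of June 2033: Jun 19 2033.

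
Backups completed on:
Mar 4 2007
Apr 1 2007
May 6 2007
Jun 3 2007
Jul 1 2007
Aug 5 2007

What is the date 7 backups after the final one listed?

All dates are Sundays, 28, 35, 28, 28, 35 days apart.
Specifically, the 1st Sunday of each month.
September 2007 — 1st Sunday is Sep 2 2007.
1st Sunday of October 2007: Oct 7 2007.
1st Sunday of November 2007: Nov 4 2007.
December 2007 — 1st Sunday is Dec 2 2007.
January 2008 — 1st Sunday is Jan 6 2008.
February 2008 — 1st Sunday is Feb 3 2008.
1st Sunday of March 2008: Mar 2 2008.

Mar 2 2008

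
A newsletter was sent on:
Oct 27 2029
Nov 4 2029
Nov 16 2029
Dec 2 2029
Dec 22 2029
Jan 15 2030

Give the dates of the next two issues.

The spacing grows by 4 each time: 8, 12, 16, 20, 24 days.
Next gap: 28 days. Jan 15 2030 + 28 days = Feb 12 2030.
Next gap: 32 days. Feb 12 2030 + 32 days = Mar 16 2030.

Feb 12 2030, Mar 16 2030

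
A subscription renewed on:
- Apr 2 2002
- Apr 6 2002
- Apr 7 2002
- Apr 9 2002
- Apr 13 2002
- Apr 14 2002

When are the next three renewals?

Apr 16 2002, Apr 20 2002, Apr 21 2002

The gap pattern 4, 1, 2, 4, 1 repeats every 3 events.
These are the Tuesdays, Saturdays and Sundays of each week.
Next Tuesday: Apr 16 2002.
Next Saturday: Apr 20 2002.
Next Sunday: Apr 21 2002.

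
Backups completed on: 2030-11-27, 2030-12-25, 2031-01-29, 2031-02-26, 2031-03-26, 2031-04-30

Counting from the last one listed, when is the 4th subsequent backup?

Every date is a Wednesday; gaps 28, 35, 28, 28, 35 days.
Each is the last Wednesday of its month (at least one falls on the 29th or later, ruling out '4th Wednesday').
May 2031 ends with Wednesday 2031-05-28.
June 2031 ends with Wednesday 2031-06-25.
July 2031 ends with Wednesday 2031-07-30.
Last Wednesday of August 2031: 2031-08-27.

2031-08-27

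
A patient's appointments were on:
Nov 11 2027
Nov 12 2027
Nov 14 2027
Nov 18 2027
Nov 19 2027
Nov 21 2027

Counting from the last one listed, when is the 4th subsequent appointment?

Dec 2 2027

Gaps: 1, 2, 4, 1, 2 days — not constant, but cyclic with period 3.
The events fall on every Thursday, Friday and Sunday.
Next Thursday: Nov 25 2027.
Next Friday: Nov 26 2027.
The following Sunday is Nov 28 2027.
The following Thursday is Dec 2 2027.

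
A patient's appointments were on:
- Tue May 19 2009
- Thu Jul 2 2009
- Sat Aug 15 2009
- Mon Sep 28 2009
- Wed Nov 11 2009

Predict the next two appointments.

Gaps between consecutive events: 44, 44, 44, 44 days — a constant 44-day interval.
Wed Nov 11 2009 + 44 days = Fri Dec 25 2009.
Fri Dec 25 2009 + 44 days = Sun Feb 7 2010.

Fri Dec 25 2009, Sun Feb 7 2010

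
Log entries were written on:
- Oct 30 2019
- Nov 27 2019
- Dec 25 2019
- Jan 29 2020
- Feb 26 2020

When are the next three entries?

Mar 25 2020, Apr 29 2020, May 27 2020

Every date is a Wednesday; gaps 28, 28, 35, 28 days.
Each is the last Wednesday of its month (at least one falls on the 29th or later, ruling out '4th Wednesday').
March 2020 ends with Wednesday Mar 25 2020.
April 2020 ends with Wednesday Apr 29 2020.
May 2020 ends with Wednesday May 27 2020.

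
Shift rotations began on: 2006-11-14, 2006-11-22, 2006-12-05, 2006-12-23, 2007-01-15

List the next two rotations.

The spacing grows by 5 each time: 8, 13, 18, 23 days.
Next gap: 28 days. 2007-01-15 + 28 days = 2007-02-12.
Next gap: 33 days. 2007-02-12 + 33 days = 2007-03-17.

2007-02-12, 2007-03-17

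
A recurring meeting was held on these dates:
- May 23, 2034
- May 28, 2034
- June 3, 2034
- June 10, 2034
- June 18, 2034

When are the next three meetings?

The spacing grows by 1 each time: 5, 6, 7, 8 days.
Next gap: 9 days. June 18, 2034 + 9 days = June 27, 2034.
Next gap: 10 days. June 27, 2034 + 10 days = July 7, 2034.
Next gap: 11 days. July 7, 2034 + 11 days = July 18, 2034.

June 27, 2034; July 7, 2034; July 18, 2034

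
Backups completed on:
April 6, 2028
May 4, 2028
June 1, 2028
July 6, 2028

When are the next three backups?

Gaps: 28, 28, 35 days — a mix of 28 and 35. Every date is a Thursday.
Each is the 1st Thursday of its month.
1st Thursday of August 2028: August 3, 2028.
September 2028 — 1st Thursday is September 7, 2028.
1st Thursday of October 2028: October 5, 2028.

August 3, 2028; September 7, 2028; October 5, 2028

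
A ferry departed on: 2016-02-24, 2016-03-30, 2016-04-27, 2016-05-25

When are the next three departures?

2016-06-29, 2016-07-27, 2016-08-31

Every date is a Wednesday; gaps 35, 28, 28 days.
Each is the last Wednesday of its month (at least one falls on the 29th or later, ruling out '4th Wednesday').
Last Wednesday of June 2016: 2016-06-29.
Last Wednesday of July 2016: 2016-07-27.
Last Wednesday of August 2016: 2016-08-31.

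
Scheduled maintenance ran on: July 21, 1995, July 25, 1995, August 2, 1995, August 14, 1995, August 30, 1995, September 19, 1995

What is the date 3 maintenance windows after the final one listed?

December 12, 1995

Gaps: 4, 8, 12, 16, 20 days — each gap is 4 larger than the previous one.
Next gap: 24 days. September 19, 1995 + 24 days = October 13, 1995.
Next gap: 28 days. October 13, 1995 + 28 days = November 10, 1995.
Next gap: 32 days. November 10, 1995 + 32 days = December 12, 1995.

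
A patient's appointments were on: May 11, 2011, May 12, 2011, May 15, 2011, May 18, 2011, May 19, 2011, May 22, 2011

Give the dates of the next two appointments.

May 25, 2011; May 26, 2011

Gaps: 1, 3, 3, 1, 3 days — not constant, but cyclic with period 3.
The events fall on every Wednesday, Thursday and Sunday.
Next Wednesday: May 25, 2011.
Next Thursday: May 26, 2011.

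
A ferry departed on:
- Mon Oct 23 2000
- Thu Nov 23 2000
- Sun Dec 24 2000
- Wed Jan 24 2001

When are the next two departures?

Sat Feb 24 2001, Tue Mar 27 2001

Gaps between consecutive events: 31, 31, 31 days — a constant 31-day interval.
Wed Jan 24 2001 + 31 days = Sat Feb 24 2001.
Sat Feb 24 2001 + 31 days = Tue Mar 27 2001.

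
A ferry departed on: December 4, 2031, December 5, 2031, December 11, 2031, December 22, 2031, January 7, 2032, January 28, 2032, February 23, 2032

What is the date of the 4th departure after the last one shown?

July 26, 2032

Gaps: 1, 6, 11, 16, 21, 26 days — each gap is 5 larger than the previous one.
Next gap: 31 days. February 23, 2032 + 31 days = March 25, 2032.
Next gap: 36 days. March 25, 2032 + 36 days = April 30, 2032.
Next gap: 41 days. April 30, 2032 + 41 days = June 10, 2032.
Next gap: 46 days. June 10, 2032 + 46 days = July 26, 2032.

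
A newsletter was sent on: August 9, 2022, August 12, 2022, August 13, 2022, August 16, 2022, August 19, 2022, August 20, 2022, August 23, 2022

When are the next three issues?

August 26, 2022; August 27, 2022; August 30, 2022

The gap pattern 3, 1, 3, 3, 1, 3 repeats every 3 events.
These are the Tuesdays, Fridays and Saturdays of each week.
The following Friday is August 26, 2022.
Next Saturday: August 27, 2022.
Next Tuesday: August 30, 2022.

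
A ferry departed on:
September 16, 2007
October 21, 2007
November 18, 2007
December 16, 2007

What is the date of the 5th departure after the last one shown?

May 18, 2008

All dates are Sundays, 35, 28, 28 days apart.
Specifically, the 3rd Sunday of each month.
January 2008 — 3rd Sunday is January 20, 2008.
February 2008 — 3rd Sunday is February 17, 2008.
March 2008 — 3rd Sunday is March 16, 2008.
3rd Sunday of April 2008: April 20, 2008.
3rd Sunday of May 2008: May 18, 2008.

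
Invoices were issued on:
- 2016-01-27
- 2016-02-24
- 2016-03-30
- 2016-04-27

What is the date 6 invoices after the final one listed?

2016-10-26

These are Wednesdays with 28, 35, 28-day gaps.
Each is the final Wednesday of its month — 2016-03-30 is past the 28th, so '4th Wednesday' doesn't fit.
May 2016 ends with Wednesday 2016-05-25.
Last Wednesday of June 2016: 2016-06-29.
July 2016 ends with Wednesday 2016-07-27.
August 2016 ends with Wednesday 2016-08-31.
September 2016 ends with Wednesday 2016-09-28.
Last Wednesday of October 2016: 2016-10-26.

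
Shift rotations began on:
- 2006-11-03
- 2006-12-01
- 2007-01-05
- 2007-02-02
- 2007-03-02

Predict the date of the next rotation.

2007-04-06

These are Fridays at 28- or 35-day spacing (28, 35, 28, 28).
The pattern: 1st Friday of the month.
April 2007 — 1st Friday is 2007-04-06.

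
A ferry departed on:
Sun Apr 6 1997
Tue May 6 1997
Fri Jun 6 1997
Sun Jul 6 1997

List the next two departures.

Wed Aug 6 1997, Sat Sep 6 1997

Each date is the 6th; the gaps (30, 31, 30) track the month lengths.
The rule is the 6th of each month.
Next: August 1997 → Wed Aug 6 1997.
September 1997: Sat Sep 6 1997.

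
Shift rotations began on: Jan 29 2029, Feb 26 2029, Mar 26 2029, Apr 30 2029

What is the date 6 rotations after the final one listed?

Oct 29 2029

All Mondays; the gaps (28, 28, 35) vary with month length.
This is the last Monday of each month.
Last Monday of May 2029: May 28 2029.
June 2029 ends with Monday Jun 25 2029.
Last Monday of July 2029: Jul 30 2029.
Last Monday of August 2029: Aug 27 2029.
Last Monday of September 2029: Sep 24 2029.
October 2029 ends with Monday Oct 29 2029.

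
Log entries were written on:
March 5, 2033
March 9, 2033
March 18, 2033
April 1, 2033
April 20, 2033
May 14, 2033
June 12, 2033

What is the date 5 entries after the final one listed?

January 18, 2034

The spacing grows by 5 each time: 4, 9, 14, 19, 24, 29 days.
Next gap: 34 days. June 12, 2033 + 34 days = July 16, 2033.
Next gap: 39 days. July 16, 2033 + 39 days = August 24, 2033.
Next gap: 44 days. August 24, 2033 + 44 days = October 7, 2033.
Next gap: 49 days. October 7, 2033 + 49 days = November 25, 2033.
Next gap: 54 days. November 25, 2033 + 54 days = January 18, 2034.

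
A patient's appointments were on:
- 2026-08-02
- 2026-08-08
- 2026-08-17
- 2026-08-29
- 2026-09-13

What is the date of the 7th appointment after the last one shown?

2027-03-21

Intervals are 6, 9, 12, 15 days — an arithmetic progression with common difference 3.
Next gap: 18 days. 2026-09-13 + 18 days = 2026-10-01.
Next gap: 21 days. 2026-10-01 + 21 days = 2026-10-22.
Next gap: 24 days. 2026-10-22 + 24 days = 2026-11-15.
Next gap: 27 days. 2026-11-15 + 27 days = 2026-12-12.
Next gap: 30 days. 2026-12-12 + 30 days = 2027-01-11.
Next gap: 33 days. 2027-01-11 + 33 days = 2027-02-13.
Next gap: 36 days. 2027-02-13 + 36 days = 2027-03-21.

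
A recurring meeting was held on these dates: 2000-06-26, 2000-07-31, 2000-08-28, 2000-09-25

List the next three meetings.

2000-10-30, 2000-11-27, 2000-12-25

Every date is a Monday; gaps 35, 28, 28 days.
Each is the last Monday of its month (at least one falls on the 29th or later, ruling out '4th Monday').
Last Monday of October 2000: 2000-10-30.
November 2000 ends with Monday 2000-11-27.
December 2000 ends with Monday 2000-12-25.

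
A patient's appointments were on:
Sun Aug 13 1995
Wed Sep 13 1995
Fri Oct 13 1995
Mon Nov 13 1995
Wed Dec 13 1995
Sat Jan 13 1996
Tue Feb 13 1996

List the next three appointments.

Wed Mar 13 1996, Sat Apr 13 1996, Mon May 13 1996

Each date is the 13th; the gaps (31, 30, 31, 30, 31, 31) track the month lengths.
The rule is the 13th of each month.
Next: March 1996 → Wed Mar 13 1996.
April 1996: Sat Apr 13 1996.
Next: May 1996 → Mon May 13 1996.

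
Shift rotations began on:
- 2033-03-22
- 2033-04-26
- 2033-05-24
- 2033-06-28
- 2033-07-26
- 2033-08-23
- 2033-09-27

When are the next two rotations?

2033-10-25, 2033-11-22

These are Tuesdays at 28- or 35-day spacing (35, 28, 35, 28, 28, 35).
The pattern: 4th Tuesday of the month.
4th Tuesday of October 2033: 2033-10-25.
4th Tuesday of November 2033: 2033-11-22.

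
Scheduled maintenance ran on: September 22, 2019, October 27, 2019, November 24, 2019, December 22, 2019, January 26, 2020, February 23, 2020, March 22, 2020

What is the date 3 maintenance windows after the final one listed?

These are Sundays at 28- or 35-day spacing (35, 28, 28, 35, 28, 28).
The pattern: 4th Sunday of the month.
April 2020 — 4th Sunday is April 26, 2020.
May 2020 — 4th Sunday is May 24, 2020.
4th Sunday of June 2020: June 28, 2020.

June 28, 2020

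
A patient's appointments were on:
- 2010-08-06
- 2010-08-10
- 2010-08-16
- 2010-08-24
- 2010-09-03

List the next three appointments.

The spacing grows by 2 each time: 4, 6, 8, 10 days.
Next gap: 12 days. 2010-09-03 + 12 days = 2010-09-15.
Next gap: 14 days. 2010-09-15 + 14 days = 2010-09-29.
Next gap: 16 days. 2010-09-29 + 16 days = 2010-10-15.

2010-09-15, 2010-09-29, 2010-10-15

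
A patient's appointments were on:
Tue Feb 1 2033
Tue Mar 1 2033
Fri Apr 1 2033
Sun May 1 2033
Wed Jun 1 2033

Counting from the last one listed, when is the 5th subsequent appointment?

Gaps: 28, 31, 30, 31 days — not constant. Every event is on the 1st of the month.
Pattern: the 1st of each month.
Next: July 2033 → Fri Jul 1 2033.
Next: August 2033 → Mon Aug 1 2033.
September 2033: Thu Sep 1 2033.
October 2033: Sat Oct 1 2033.
November 2033: Tue Nov 1 2033.

Tue Nov 1 2033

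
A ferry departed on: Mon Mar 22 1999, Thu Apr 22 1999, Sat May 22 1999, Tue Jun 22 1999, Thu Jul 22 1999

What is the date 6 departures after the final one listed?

The day-of-month is always 22 (31, 30, 31, 30 days between events).
So this recurs on the 22nd of each month.
August 1999: Sun Aug 22 1999.
Next: September 1999 → Wed Sep 22 1999.
Next: October 1999 → Fri Oct 22 1999.
November 1999: Mon Nov 22 1999.
Next: December 1999 → Wed Dec 22 1999.
Next: January 2000 → Sat Jan 22 2000.

Sat Jan 22 2000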